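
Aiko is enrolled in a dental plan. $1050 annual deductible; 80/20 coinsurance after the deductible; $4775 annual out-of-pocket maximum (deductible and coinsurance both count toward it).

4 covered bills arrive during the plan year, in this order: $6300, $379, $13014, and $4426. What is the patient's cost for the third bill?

Claim 1 — $6300: $1050 finishes the deductible; $5250 goes to coinsurance; patient's 20% is $1050. Cost to patient: $2100. OOP to date $2100.
Claim 2 — $379: 20% coinsurance on $379 = $75.80. Patient owes $75.80 (running OOP $2175.80).
Claim 3 — $13014: deductible already satisfied, so patient's share is 20% × $13014 = $2602.80. Adding that to $2175.80 gives $4778.60, past the $4775 cap; patient pays only $4775 − $2175.80 = $2599.20.

$2599.20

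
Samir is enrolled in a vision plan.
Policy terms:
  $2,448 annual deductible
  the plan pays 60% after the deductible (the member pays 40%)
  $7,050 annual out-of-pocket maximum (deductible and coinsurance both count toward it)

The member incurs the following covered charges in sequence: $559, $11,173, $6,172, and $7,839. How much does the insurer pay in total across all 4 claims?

Claim 1 ($559): fully absorbed by the deductible. Member pays $559; OOP now $559. Plan pays $559 − $559 = $0.
Claim 2 ($11,173): deductible takes $1,889, $9,284 remains; 40% of $9,284 = $3,713.60. Member owes $5,602.60 (running OOP $6,161.60). Insurer: $11,173 − $5,602.60 = $5,570.40.
Claim 3 ($6,172): deductible met; 40% of $6,172 = $2,468.80. That would push OOP to $8,630.40, over the $7,050 cap, so member pays $7,050 − $6,161.60 = $888.40. Plan pays $6,172 − $888.40 = $5,283.60.
Claim 4 ($7,839): deductible met; 40% of $7,839 = $3,135.60. Adding that to $7,050 gives $10,185.60, past the $7,050 cap; member pays only $7,050 − $7,050 = $0. Plan pays $7,839 − $0 = $7,839.
Insurer total: $0 + $5,570.40 + $5,283.60 + $7,839 = $18,693.

$18,693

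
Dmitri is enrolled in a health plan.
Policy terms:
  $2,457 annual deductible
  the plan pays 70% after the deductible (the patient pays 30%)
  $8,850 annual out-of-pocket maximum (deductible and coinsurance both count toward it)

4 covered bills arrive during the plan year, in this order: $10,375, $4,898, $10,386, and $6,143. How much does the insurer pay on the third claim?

$7,837.80

#1 ($10,375): $2,457 finishes the deductible; $7,918 goes to coinsurance; 30% of $7,918 = $2,375.40. Patient pays $4,832.40; OOP now $4,832.40. Insurer: $10,375 − $4,832.40 = $5,542.60.
#2 ($4,898): deductible met; 30% of $4,898 = $1,469.40. Cost to patient: $1,469.40. OOP to date $6,301.80. Insurer: $4,898 − $1,469.40 = $3,428.60.
#3 ($10,386): deductible met; 30% of $10,386 = $3,115.80. That would push OOP to $9,417.60, over the $8,850 cap, so patient pays $8,850 − $6,301.80 = $2,548.20. Plan pays $10,386 − $2,548.20 = $7,837.80.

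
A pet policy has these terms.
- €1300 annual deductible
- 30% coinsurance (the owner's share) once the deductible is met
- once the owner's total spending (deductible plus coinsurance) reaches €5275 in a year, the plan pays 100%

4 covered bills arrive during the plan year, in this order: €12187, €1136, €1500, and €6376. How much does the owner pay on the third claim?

Claim 1 (€12187): €1300 finishes the deductible; €10887 goes to coinsurance; coinsurance €10887 × 30% = €3266.10. Owner owes €4566.10 (running OOP €4566.10).
Claim 2 (€1136): 30% coinsurance on €1136 = €340.80. Cost to owner: €340.80. OOP to date €4906.90.
Claim 3 (€1500): 30% coinsurance on €1500 = €450. That would push OOP to €5356.90, over the €5275 cap, so owner pays €5275 − €4906.90 = €368.10.

€368.10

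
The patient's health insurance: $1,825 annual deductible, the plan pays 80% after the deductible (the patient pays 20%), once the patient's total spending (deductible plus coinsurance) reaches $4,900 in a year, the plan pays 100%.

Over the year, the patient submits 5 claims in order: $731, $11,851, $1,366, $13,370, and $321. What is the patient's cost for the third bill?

Bill 1, $731: entire amount goes to the deductible. Patient pays $731; OOP now $731.
Bill 2, $11,851: $1,094 to deductible, leaving $10,757; 20% of $10,757 = $2,151.40. Cost to patient: $3,245.40. OOP to date $3,976.40.
Bill 3, $1,366: deductible already satisfied, so patient's share is 20% × $1,366 = $273.20. Patient owes $273.20 (running OOP $4,249.60).

$273.20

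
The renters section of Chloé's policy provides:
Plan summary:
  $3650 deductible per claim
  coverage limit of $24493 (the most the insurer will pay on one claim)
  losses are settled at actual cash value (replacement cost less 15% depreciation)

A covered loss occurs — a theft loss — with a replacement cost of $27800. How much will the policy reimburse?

Actual cash value after 15% depreciation: $27800 × 85% = $23630.
Less the $3650 deductible: $23630 − $3650 = $19980.
That's under the $24493 cap, so the insurer reimburses the full $19980.

$19980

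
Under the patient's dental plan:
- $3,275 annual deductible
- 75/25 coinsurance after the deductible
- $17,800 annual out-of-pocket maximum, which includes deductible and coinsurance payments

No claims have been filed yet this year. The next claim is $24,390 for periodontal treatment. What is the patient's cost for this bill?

$8,553.75

Deductible not yet touched, so the first $3,275 of the bill goes to the deductible.
After the $3,275 deductible portion, $24,390 − $3,275 = $21,115 is subject to coinsurance.
Coinsurance: $21,115 × 25% = $5,278.75.
So the patient owes $3,275 + $5,278.75 = $8,553.75 before any cap.
Total out-of-pocket so far would be $0 + $8,553.75 = $8,553.75, below the $17,800 cap — no reduction.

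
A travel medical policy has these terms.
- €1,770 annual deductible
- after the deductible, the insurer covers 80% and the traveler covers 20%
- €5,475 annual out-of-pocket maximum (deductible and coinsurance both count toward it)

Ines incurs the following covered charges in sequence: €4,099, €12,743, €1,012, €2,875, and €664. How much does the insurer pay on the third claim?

Claim 1 — €4,099: deductible takes €1,770, €2,329 remains; 20% of €2,329 = €465.80. Traveler pays €2,235.80; OOP now €2,235.80. Plan pays €4,099 − €2,235.80 = €1,863.20.
Claim 2 — €12,743: deductible met; 20% of €12,743 = €2,548.60. Traveler pays €2,548.60; OOP now €4,784.40. Insurer: €12,743 − €2,548.60 = €10,194.40.
Claim 3 — €1,012: 20% coinsurance on €1,012 = €202.40. Traveler owes €202.40 (running OOP €4,986.80). Plan pays €1,012 − €202.40 = €809.60.

€809.60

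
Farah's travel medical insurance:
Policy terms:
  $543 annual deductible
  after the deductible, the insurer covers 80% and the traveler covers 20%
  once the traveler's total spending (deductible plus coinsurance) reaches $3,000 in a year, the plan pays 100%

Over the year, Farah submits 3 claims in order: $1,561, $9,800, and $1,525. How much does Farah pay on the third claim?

$293.40

#1 ($1,561): $543 to deductible, leaving $1,018; traveler's 20% is $203.60. Traveler pays $746.60; OOP now $746.60.
#2 ($9,800): deductible met; 20% of $9,800 = $1,960. Traveler owes $1,960 (running OOP $2,706.60).
#3 ($1,525): deductible already satisfied, so traveler's share is 20% × $1,525 = $305. That would push OOP to $3,011.60, over the $3,000 cap, so traveler pays $3,000 − $2,706.60 = $293.40.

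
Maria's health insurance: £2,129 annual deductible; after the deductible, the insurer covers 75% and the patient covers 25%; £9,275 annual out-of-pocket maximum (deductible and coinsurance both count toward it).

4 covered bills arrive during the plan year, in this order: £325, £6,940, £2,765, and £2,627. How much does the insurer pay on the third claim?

£2,073.75

Bill 1, £325: all of it applies to the deductible. Patient pays £325; OOP now £325. Insurer: £325 − £325 = £0.
Bill 2, £6,940: deductible takes £1,804, £5,136 remains; coinsurance £5,136 × 25% = £1,284. Cost to patient: £3,088. OOP to date £3,413. Plan pays £6,940 − £3,088 = £3,852.
Bill 3, £2,765: deductible met; 25% of £2,765 = £691.25. Cost to patient: £691.25. OOP to date £4,104.25. Insurer: £2,765 − £691.25 = £2,073.75.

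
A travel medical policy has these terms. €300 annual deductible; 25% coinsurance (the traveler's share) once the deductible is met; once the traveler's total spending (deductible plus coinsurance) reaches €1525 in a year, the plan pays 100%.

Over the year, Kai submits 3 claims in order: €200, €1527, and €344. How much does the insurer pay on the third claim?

€258

Claim 1 — €200: fully absorbed by the deductible. Traveler owes €200 (running OOP €200). Insurer: €200 − €200 = €0.
Claim 2 — €1527: deductible takes €100, €1427 remains; traveler's 25% is €356.75. Traveler pays €456.75; OOP now €656.75. Plan pays €1527 − €456.75 = €1070.25.
Claim 3 — €344: deductible met; 25% of €344 = €86. Traveler owes €86 (running OOP €742.75). Insurer: €344 − €86 = €258.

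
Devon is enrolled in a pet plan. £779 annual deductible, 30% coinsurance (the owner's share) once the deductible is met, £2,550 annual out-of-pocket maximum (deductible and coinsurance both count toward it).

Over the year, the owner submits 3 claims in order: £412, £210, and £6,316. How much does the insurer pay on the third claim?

#1 (£412): all of it applies to the deductible. Owner pays £412; OOP now £412. Plan pays £412 − £412 = £0.
#2 (£210): all of it applies to the deductible. Owner pays £210; OOP now £622. Insurer: £210 − £210 = £0.
#3 (£6,316): £157 to deductible, leaving £6,159; coinsurance £6,159 × 30% = £1,847.70. Together that's £157 + £1,847.70 = £2,004.70. OOP would hit £2,626.70 > £2,550, so the cap limits the owner to £2,550 − £622 = £1,928. Insurer: £6,316 − £1,928 = £4,388.

£4,388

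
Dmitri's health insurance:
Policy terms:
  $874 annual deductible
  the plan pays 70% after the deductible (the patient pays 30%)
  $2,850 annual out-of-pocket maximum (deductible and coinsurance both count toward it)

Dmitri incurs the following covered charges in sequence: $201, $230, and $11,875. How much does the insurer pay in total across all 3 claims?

$9,456

#1 ($201): fully absorbed by the deductible. Patient pays $201; OOP now $201. Insurer: $201 − $201 = $0.
#2 ($230): fully absorbed by the deductible. Patient pays $230; OOP now $431. Insurer: $230 − $230 = $0.
#3 ($11,875): $443 finishes the deductible; $11,432 goes to coinsurance; patient's 30% is $3,429.60. Deductible plus coinsurance: $443 + $3,429.60 = $3,872.60. Adding that to $431 gives $4,303.60, past the $2,850 cap; patient pays only $2,850 − $431 = $2,419. Plan pays $11,875 − $2,419 = $9,456.
Insurer total = bills − patient's total = $12,306 − $2,850 = $9,456.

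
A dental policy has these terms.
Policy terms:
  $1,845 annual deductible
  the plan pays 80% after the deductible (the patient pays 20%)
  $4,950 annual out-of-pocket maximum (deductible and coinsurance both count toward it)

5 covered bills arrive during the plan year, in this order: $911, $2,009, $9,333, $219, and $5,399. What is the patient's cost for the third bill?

$1,866.60

Claim 1 — $911: all of it applies to the deductible. Cost to patient: $911. OOP to date $911.
Claim 2 — $2,009: deductible takes $934, $1,075 remains; 20% of $1,075 = $215. Patient pays $1,149; OOP now $2,060.
Claim 3 — $9,333: deductible already satisfied, so patient's share is 20% × $9,333 = $1,866.60. Patient pays $1,866.60; OOP now $3,926.60.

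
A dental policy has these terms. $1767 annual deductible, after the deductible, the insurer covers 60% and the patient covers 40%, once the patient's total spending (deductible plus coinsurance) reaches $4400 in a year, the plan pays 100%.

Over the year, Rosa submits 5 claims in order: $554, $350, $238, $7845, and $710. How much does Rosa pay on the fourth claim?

#1 ($554): entire amount goes to the deductible. Patient pays $554; OOP now $554.
#2 ($350): all of it applies to the deductible. Patient pays $350; OOP now $904.
#3 ($238): entire amount goes to the deductible. Patient owes $238 (running OOP $1142).
#4 ($7845): $625 finishes the deductible; $7220 goes to coinsurance; patient's 40% is $2888. Deductible plus coinsurance: $625 + $2888 = $3513. That would push OOP to $4655, over the $4400 cap, so patient pays $4400 − $1142 = $3258.

$3258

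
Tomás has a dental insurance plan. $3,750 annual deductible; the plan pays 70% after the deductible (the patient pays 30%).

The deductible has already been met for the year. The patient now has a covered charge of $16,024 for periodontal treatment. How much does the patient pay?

$4,807.20

With the deductible met, the entire $16,024 is subject to coinsurance.
30% of $16,024 = $4,807.20 falls to the patient.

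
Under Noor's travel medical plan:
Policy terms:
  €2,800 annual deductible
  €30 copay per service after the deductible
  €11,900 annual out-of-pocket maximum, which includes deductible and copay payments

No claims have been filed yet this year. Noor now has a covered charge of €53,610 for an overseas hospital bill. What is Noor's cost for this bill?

The full €2,800 deductible is still open; €2,800 of this bill applies to it.
After the €2,800 deductible portion, €53,610 − €2,800 = €50,810 is subject to the copay.
Copay on this service: €30.
So the traveler owes €2,800 + €30 = €2,830 before any cap.
Cumulative spending €0 + €2,830 = €2,830 stays under the €11,900 maximum.

€2,830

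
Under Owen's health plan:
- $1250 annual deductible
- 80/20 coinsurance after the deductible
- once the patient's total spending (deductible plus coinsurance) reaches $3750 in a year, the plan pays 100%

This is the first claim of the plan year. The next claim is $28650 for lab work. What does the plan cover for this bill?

The full $1250 deductible is still open; $1250 of this bill applies to it.
The remaining $27400 (= $28650 − $1250) moves to coinsurance.
Coinsurance: $27400 × 20% = $5480.
Patient responsibility before any cap: $1250 + $5480 = $6730.
Adding $6730 to the $0 already spent would give $6730, which exceeds the $3750 cap; the patient pays just $3750 − $0 = $3750.
The plan picks up $28650 − $3750 = $24900.

$24900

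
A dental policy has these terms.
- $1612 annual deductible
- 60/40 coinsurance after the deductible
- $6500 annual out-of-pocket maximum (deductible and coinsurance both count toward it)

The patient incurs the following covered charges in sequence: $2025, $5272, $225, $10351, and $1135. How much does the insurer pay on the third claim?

Bill 1, $2025: $1612 to deductible, leaving $413; coinsurance $413 × 40% = $165.20. Cost to patient: $1777.20. OOP to date $1777.20. Plan pays $2025 − $1777.20 = $247.80.
Bill 2, $5272: deductible met; 40% of $5272 = $2108.80. Cost to patient: $2108.80. OOP to date $3886. Insurer: $5272 − $2108.80 = $3163.20.
Bill 3, $225: deductible already satisfied, so patient's share is 40% × $225 = $90. Patient pays $90; OOP now $3976. Plan pays $225 − $90 = $135.

$135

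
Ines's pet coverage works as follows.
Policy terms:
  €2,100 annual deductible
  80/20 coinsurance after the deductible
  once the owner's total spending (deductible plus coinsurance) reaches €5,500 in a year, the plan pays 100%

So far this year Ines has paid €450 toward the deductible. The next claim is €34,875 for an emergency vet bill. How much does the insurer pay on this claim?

Remaining deductible: €2,100 − €450 = €1,650.
That leaves €34,875 − €1,650 = €33,225 for coinsurance.
Owner's 20% share of €33,225 is €6,645.
So the owner owes €1,650 + €6,645 = €8,295 before any cap.
That would bring total out-of-pocket to €8,745, past the €5,500 cap. The owner is capped at €5,500 − €450 = €5,050 on this claim.
The plan picks up €34,875 − €5,050 = €29,825.

€29,825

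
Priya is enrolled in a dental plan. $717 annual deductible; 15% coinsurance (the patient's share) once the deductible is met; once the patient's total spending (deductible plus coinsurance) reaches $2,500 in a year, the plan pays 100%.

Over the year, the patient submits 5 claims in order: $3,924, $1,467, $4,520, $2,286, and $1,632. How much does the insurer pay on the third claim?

#1 ($3,924): $717 finishes the deductible; $3,207 goes to coinsurance; 15% of $3,207 = $481.05. Cost to patient: $1,198.05. OOP to date $1,198.05. Insurer: $3,924 − $1,198.05 = $2,725.95.
#2 ($1,467): 15% coinsurance on $1,467 = $220.05. Patient pays $220.05; OOP now $1,418.10. Insurer: $1,467 − $220.05 = $1,246.95.
#3 ($4,520): deductible already satisfied, so patient's share is 15% × $4,520 = $678. Cost to patient: $678. OOP to date $2,096.10. Plan pays $4,520 − $678 = $3,842.

$3,842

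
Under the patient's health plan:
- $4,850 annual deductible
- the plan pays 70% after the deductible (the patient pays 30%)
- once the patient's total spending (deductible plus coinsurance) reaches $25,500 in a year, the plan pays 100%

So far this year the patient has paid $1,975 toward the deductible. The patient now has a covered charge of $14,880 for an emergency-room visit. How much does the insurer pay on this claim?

Remaining deductible: $4,850 − $1,975 = $2,875.
The remaining $12,005 (= $14,880 − $2,875) moves to coinsurance.
Coinsurance: $12,005 × 30% = $3,601.50.
That puts the patient's cost at $2,875 + $3,601.50 = $6,476.50 before any cap.
Cumulative spending $1,975 + $6,476.50 = $8,451.50 stays under the $25,500 maximum.
The plan picks up $14,880 − $6,476.50 = $8,403.50.

$8,403.50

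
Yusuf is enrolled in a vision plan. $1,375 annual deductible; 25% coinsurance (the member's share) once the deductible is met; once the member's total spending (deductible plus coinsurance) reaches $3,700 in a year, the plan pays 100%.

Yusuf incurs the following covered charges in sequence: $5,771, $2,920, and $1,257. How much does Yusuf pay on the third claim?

Bill 1, $5,771: deductible takes $1,375, $4,396 remains; member's 25% is $1,099. Member owes $2,474 (running OOP $2,474).
Bill 2, $2,920: deductible met; 25% of $2,920 = $730. Cost to member: $730. OOP to date $3,204.
Bill 3, $1,257: deductible already satisfied, so member's share is 25% × $1,257 = $314.25. Cost to member: $314.25. OOP to date $3,518.25.

$314.25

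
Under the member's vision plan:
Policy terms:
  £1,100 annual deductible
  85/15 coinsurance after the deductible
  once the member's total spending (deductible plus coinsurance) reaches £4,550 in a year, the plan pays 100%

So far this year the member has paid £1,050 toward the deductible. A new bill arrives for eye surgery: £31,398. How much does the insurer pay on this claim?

£27,898

£1,050 of the £1,100 deductible is already met, leaving £50.
That leaves £31,398 − £50 = £31,348 for coinsurance.
Member's 15% share of £31,348 is £4,702.20.
That puts the member's cost at £50 + £4,702.20 = £4,752.20 before any cap.
That would bring total out-of-pocket to £5,802.20, past the £4,550 cap. The member is capped at £4,550 − £1,050 = £3,500 on this claim.
The insurer covers the remainder: £31,398 − £3,500 = £27,898.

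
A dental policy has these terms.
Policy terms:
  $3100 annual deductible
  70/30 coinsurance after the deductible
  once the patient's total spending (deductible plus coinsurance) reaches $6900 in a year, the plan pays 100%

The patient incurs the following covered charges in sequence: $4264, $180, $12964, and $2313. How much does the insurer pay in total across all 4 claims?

$12821

#1 ($4264): $3100 to deductible, leaving $1164; 30% of $1164 = $349.20. Cost to patient: $3449.20. OOP to date $3449.20. Insurer: $4264 − $3449.20 = $814.80.
#2 ($180): 30% coinsurance on $180 = $54. Patient pays $54; OOP now $3503.20. Plan pays $180 − $54 = $126.
#3 ($12964): deductible met; 30% of $12964 = $3889.20. Adding that to $3503.20 gives $7392.40, past the $6900 cap; patient pays only $6900 − $3503.20 = $3396.80. Insurer: $12964 − $3396.80 = $9567.20.
#4 ($2313): deductible already satisfied, so patient's share is 30% × $2313 = $693.90. Adding that to $6900 gives $7593.90, past the $6900 cap; patient pays only $6900 − $6900 = $0. Plan pays $2313 − $0 = $2313.
Insurer total: $814.80 + $126 + $9567.20 + $2313 = $12821.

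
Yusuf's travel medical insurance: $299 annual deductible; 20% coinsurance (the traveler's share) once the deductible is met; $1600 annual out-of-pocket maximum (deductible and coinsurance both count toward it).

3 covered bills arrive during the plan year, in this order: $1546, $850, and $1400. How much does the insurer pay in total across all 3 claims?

$2797.60

Bill 1, $1546: $299 to deductible, leaving $1247; 20% of $1247 = $249.40. Cost to traveler: $548.40. OOP to date $548.40. Insurer: $1546 − $548.40 = $997.60.
Bill 2, $850: 20% coinsurance on $850 = $170. Cost to traveler: $170. OOP to date $718.40. Insurer: $850 − $170 = $680.
Bill 3, $1400: deductible met; 20% of $1400 = $280. Cost to traveler: $280. OOP to date $998.40. Plan pays $1400 − $280 = $1120.
Insurer total: $997.60 + $680 + $1120 = $2797.60.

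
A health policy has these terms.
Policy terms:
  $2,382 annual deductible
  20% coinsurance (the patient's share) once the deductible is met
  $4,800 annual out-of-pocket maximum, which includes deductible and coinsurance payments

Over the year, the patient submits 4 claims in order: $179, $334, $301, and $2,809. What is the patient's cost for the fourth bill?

$1,816.20

Claim 1 — $179: entire amount goes to the deductible. Patient pays $179; OOP now $179.
Claim 2 — $334: all of it applies to the deductible. Patient pays $334; OOP now $513.
Claim 3 — $301: all of it applies to the deductible. Patient pays $301; OOP now $814.
Claim 4 — $2,809: $1,568 finishes the deductible; $1,241 goes to coinsurance; coinsurance $1,241 × 20% = $248.20. Patient owes $1,816.20 (running OOP $2,630.20).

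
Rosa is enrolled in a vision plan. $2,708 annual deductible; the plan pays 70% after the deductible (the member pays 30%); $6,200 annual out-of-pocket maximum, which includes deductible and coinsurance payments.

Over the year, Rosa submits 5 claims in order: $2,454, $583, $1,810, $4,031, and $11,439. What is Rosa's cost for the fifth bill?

Claim 1 ($2,454): all of it applies to the deductible. Member owes $2,454 (running OOP $2,454).
Claim 2 ($583): $254 finishes the deductible; $329 goes to coinsurance; coinsurance $329 × 30% = $98.70. Member owes $352.70 (running OOP $2,806.70).
Claim 3 ($1,810): 30% coinsurance on $1,810 = $543. Member pays $543; OOP now $3,349.70.
Claim 4 ($4,031): deductible already satisfied, so member's share is 30% × $4,031 = $1,209.30. Member pays $1,209.30; OOP now $4,559.
Claim 5 ($11,439): deductible met; 30% of $11,439 = $3,431.70. That would push OOP to $7,990.70, over the $6,200 cap, so member pays $6,200 − $4,559 = $1,641.

$1,641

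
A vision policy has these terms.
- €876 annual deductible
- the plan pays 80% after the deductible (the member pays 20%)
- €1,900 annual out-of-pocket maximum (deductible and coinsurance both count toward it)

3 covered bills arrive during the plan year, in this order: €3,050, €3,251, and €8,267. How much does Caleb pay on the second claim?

€589.20

Claim 1 (€3,050): €876 to deductible, leaving €2,174; coinsurance €2,174 × 20% = €434.80. Member owes €1,310.80 (running OOP €1,310.80).
Claim 2 (€3,251): deductible met; 20% of €3,251 = €650.20. That would push OOP to €1,961, over the €1,900 cap, so member pays €1,900 − €1,310.80 = €589.20.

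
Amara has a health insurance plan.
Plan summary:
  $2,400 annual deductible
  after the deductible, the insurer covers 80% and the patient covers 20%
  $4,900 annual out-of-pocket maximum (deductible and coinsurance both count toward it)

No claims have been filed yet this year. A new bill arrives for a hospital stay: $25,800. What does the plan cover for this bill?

$20,900

The full $2,400 deductible is still open; $2,400 of this bill applies to it.
After the $2,400 deductible portion, $25,800 − $2,400 = $23,400 is subject to coinsurance.
Patient's 20% share of $23,400 is $4,680.
So the patient owes $2,400 + $4,680 = $7,080 before any cap.
That would bring total out-of-pocket to $7,080, past the $4,900 cap. The patient is capped at $4,900 − $0 = $4,900 on this claim.
Insurer pays the balance: $25,800 − $4,900 = $20,900.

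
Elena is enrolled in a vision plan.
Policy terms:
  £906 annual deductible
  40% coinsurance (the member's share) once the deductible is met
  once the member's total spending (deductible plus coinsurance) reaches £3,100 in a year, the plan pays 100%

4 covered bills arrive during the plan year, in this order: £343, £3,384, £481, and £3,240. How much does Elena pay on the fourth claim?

£873.20

Bill 1, £343: all of it applies to the deductible. Member pays £343; OOP now £343.
Bill 2, £3,384: £563 to deductible, leaving £2,821; coinsurance £2,821 × 40% = £1,128.40. Cost to member: £1,691.40. OOP to date £2,034.40.
Bill 3, £481: 40% coinsurance on £481 = £192.40. Member pays £192.40; OOP now £2,226.80.
Bill 4, £3,240: deductible met; 40% of £3,240 = £1,296. Adding that to £2,226.80 gives £3,522.80, past the £3,100 cap; member pays only £3,100 − £2,226.80 = £873.20.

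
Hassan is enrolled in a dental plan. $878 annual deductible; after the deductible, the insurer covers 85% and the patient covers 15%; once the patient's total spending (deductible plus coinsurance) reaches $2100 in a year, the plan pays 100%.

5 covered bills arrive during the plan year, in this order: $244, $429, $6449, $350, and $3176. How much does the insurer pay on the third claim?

$5307.40

Claim 1 — $244: all of it applies to the deductible. Patient pays $244; OOP now $244. Plan pays $244 − $244 = $0.
Claim 2 — $429: fully absorbed by the deductible. Patient owes $429 (running OOP $673). Plan pays $429 − $429 = $0.
Claim 3 — $6449: $205 to deductible, leaving $6244; patient's 15% is $936.60. Patient pays $1141.60; OOP now $1814.60. Insurer: $6449 − $1141.60 = $5307.40.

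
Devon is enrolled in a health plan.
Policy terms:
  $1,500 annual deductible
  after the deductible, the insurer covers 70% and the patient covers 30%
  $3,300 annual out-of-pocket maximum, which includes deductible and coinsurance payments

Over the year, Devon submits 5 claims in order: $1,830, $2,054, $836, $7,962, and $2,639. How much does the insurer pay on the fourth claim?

Claim 1 ($1,830): $1,500 to deductible, leaving $330; coinsurance $330 × 30% = $99. Cost to patient: $1,599. OOP to date $1,599. Plan pays $1,830 − $1,599 = $231.
Claim 2 ($2,054): deductible met; 30% of $2,054 = $616.20. Cost to patient: $616.20. OOP to date $2,215.20. Insurer: $2,054 − $616.20 = $1,437.80.
Claim 3 ($836): 30% coinsurance on $836 = $250.80. Patient pays $250.80; OOP now $2,466. Insurer: $836 − $250.80 = $585.20.
Claim 4 ($7,962): 30% coinsurance on $7,962 = $2,388.60. Adding that to $2,466 gives $4,854.60, past the $3,300 cap; patient pays only $3,300 − $2,466 = $834. Plan pays $7,962 − $834 = $7,128.

$7,128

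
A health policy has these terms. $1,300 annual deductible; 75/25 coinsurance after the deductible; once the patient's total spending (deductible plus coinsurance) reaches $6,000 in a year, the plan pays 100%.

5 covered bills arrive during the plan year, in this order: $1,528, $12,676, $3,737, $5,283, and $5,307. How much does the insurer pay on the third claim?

$2,802.75

Bill 1, $1,528: $1,300 finishes the deductible; $228 goes to coinsurance; 25% of $228 = $57. Patient owes $1,357 (running OOP $1,357). Plan pays $1,528 − $1,357 = $171.
Bill 2, $12,676: deductible already satisfied, so patient's share is 25% × $12,676 = $3,169. Patient owes $3,169 (running OOP $4,526). Plan pays $12,676 − $3,169 = $9,507.
Bill 3, $3,737: deductible met; 25% of $3,737 = $934.25. Cost to patient: $934.25. OOP to date $5,460.25. Plan pays $3,737 − $934.25 = $2,802.75.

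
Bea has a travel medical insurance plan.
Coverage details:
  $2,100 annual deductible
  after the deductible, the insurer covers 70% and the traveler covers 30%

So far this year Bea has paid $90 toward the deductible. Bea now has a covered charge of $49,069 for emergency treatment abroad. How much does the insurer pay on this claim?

$32,941.30

Remaining deductible: $2,100 − $90 = $2,010.
After the $2,010 deductible portion, $49,069 − $2,010 = $47,059 is subject to coinsurance.
Traveler's 30% share of $47,059 is $14,117.70.
That puts the traveler's cost at $2,010 + $14,117.70 = $16,127.70.
The insurer covers the remainder: $49,069 − $16,127.70 = $32,941.30.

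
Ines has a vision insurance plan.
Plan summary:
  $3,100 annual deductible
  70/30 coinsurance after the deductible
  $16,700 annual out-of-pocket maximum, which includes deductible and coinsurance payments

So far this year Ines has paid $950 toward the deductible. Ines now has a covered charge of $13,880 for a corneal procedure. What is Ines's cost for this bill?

$950 of the $3,100 deductible is already met, leaving $2,150.
The remaining $11,730 (= $13,880 − $2,150) moves to coinsurance.
Member's 30% share of $11,730 is $3,519.
That puts the member's cost at $2,150 + $3,519 = $5,669 before any cap.
Year-to-date out-of-pocket becomes $950 + $5,669 = $6,619, still under the $16,700 maximum, so no cap applies.

$5,669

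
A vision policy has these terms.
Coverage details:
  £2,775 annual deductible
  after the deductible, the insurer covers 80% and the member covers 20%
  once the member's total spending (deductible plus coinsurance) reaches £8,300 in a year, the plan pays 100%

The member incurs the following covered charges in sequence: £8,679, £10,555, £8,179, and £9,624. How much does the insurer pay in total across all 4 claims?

#1 (£8,679): £2,775 to deductible, leaving £5,904; 20% of £5,904 = £1,180.80. Member owes £3,955.80 (running OOP £3,955.80). Plan pays £8,679 − £3,955.80 = £4,723.20.
#2 (£10,555): deductible already satisfied, so member's share is 20% × £10,555 = £2,111. Cost to member: £2,111. OOP to date £6,066.80. Plan pays £10,555 − £2,111 = £8,444.
#3 (£8,179): deductible met; 20% of £8,179 = £1,635.80. Cost to member: £1,635.80. OOP to date £7,702.60. Insurer: £8,179 − £1,635.80 = £6,543.20.
#4 (£9,624): deductible met; 20% of £9,624 = £1,924.80. That would push OOP to £9,627.40, over the £8,300 cap, so member pays £8,300 − £7,702.60 = £597.40. Insurer: £9,624 − £597.40 = £9,026.60.
Insurer total: £4,723.20 + £8,444 + £6,543.20 + £9,026.60 = £28,737.

£28,737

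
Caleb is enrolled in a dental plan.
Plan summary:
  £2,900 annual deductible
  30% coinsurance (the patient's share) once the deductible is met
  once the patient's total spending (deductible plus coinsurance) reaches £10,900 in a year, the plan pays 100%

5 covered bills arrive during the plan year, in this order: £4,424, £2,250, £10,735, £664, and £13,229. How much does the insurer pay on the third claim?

£7,514.50

Claim 1 (£4,424): £2,900 to deductible, leaving £1,524; patient's 30% is £457.20. Patient pays £3,357.20; OOP now £3,357.20. Plan pays £4,424 − £3,357.20 = £1,066.80.
Claim 2 (£2,250): deductible met; 30% of £2,250 = £675. Patient owes £675 (running OOP £4,032.20). Plan pays £2,250 − £675 = £1,575.
Claim 3 (£10,735): deductible met; 30% of £10,735 = £3,220.50. Patient owes £3,220.50 (running OOP £7,252.70). Plan pays £10,735 − £3,220.50 = £7,514.50.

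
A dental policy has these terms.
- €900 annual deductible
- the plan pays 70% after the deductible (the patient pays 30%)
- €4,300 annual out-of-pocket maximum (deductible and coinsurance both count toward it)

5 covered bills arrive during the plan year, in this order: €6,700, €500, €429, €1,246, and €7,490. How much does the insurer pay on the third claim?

Claim 1 — €6,700: deductible takes €900, €5,800 remains; coinsurance €5,800 × 30% = €1,740. Cost to patient: €2,640. OOP to date €2,640. Insurer: €6,700 − €2,640 = €4,060.
Claim 2 — €500: 30% coinsurance on €500 = €150. Patient pays €150; OOP now €2,790. Insurer: €500 − €150 = €350.
Claim 3 — €429: deductible already satisfied, so patient's share is 30% × €429 = €128.70. Patient pays €128.70; OOP now €2,918.70. Insurer: €429 − €128.70 = €300.30.

€300.30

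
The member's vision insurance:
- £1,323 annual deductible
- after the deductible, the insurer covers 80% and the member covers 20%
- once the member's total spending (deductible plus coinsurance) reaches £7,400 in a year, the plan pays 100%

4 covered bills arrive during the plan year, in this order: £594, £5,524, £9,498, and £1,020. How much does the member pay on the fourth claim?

£204

#1 (£594): fully absorbed by the deductible. Member pays £594; OOP now £594.
#2 (£5,524): £729 to deductible, leaving £4,795; member's 20% is £959. Member pays £1,688; OOP now £2,282.
#3 (£9,498): 20% coinsurance on £9,498 = £1,899.60. Member owes £1,899.60 (running OOP £4,181.60).
#4 (£1,020): 20% coinsurance on £1,020 = £204. Member owes £204 (running OOP £4,385.60).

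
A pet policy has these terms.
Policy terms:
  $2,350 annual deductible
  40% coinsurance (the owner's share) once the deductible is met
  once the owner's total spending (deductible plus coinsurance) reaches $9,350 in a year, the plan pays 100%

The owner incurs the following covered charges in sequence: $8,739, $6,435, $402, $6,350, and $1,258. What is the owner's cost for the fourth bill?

$1,709.60

Claim 1 ($8,739): $2,350 finishes the deductible; $6,389 goes to coinsurance; owner's 40% is $2,555.60. Owner pays $4,905.60; OOP now $4,905.60.
Claim 2 ($6,435): 40% coinsurance on $6,435 = $2,574. Cost to owner: $2,574. OOP to date $7,479.60.
Claim 3 ($402): deductible met; 40% of $402 = $160.80. Owner owes $160.80 (running OOP $7,640.40).
Claim 4 ($6,350): deductible met; 40% of $6,350 = $2,540. That would push OOP to $10,180.40, over the $9,350 cap, so owner pays $9,350 − $7,640.40 = $1,709.60.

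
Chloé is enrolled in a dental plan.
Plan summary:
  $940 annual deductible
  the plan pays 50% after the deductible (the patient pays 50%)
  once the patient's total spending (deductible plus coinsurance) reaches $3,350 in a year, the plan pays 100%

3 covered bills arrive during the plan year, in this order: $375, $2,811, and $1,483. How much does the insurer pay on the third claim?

Claim 1 ($375): entire amount goes to the deductible. Patient owes $375 (running OOP $375). Plan pays $375 − $375 = $0.
Claim 2 ($2,811): $565 to deductible, leaving $2,246; coinsurance $2,246 × 50% = $1,123. Patient owes $1,688 (running OOP $2,063). Plan pays $2,811 − $1,688 = $1,123.
Claim 3 ($1,483): deductible met; 50% of $1,483 = $741.50. Cost to patient: $741.50. OOP to date $2,804.50. Insurer: $1,483 − $741.50 = $741.50.

$741.50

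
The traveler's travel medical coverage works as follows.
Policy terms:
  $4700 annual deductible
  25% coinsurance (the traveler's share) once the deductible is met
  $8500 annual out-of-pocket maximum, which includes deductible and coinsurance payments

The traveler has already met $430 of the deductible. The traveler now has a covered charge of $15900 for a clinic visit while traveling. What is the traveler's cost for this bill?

$7177.50

Deductible still to meet: $4700 − $430 = $4270.
That leaves $15900 − $4270 = $11630 for coinsurance.
25% of $11630 = $2907.50 falls to the traveler.
So the traveler owes $4270 + $2907.50 = $7177.50 before any cap.
Year-to-date out-of-pocket becomes $430 + $7177.50 = $7607.50, still under the $8500 maximum, so no cap applies.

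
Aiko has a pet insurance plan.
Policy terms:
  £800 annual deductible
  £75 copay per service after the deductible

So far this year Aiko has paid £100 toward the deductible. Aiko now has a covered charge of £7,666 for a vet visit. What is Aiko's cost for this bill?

£100 of the £800 deductible is already met, leaving £700.
After the £700 deductible portion, £7,666 − £700 = £6,966 is subject to the copay.
Copay on this service: £75.
Owner responsibility: £700 + £75 = £775.

£775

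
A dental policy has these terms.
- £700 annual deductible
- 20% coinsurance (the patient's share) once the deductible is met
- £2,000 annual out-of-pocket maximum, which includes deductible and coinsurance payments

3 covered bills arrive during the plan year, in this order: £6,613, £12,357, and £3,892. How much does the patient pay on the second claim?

£117.40

Bill 1, £6,613: £700 finishes the deductible; £5,913 goes to coinsurance; 20% of £5,913 = £1,182.60. Patient pays £1,882.60; OOP now £1,882.60.
Bill 2, £12,357: deductible met; 20% of £12,357 = £2,471.40. Adding that to £1,882.60 gives £4,354, past the £2,000 cap; patient pays only £2,000 − £1,882.60 = £117.40.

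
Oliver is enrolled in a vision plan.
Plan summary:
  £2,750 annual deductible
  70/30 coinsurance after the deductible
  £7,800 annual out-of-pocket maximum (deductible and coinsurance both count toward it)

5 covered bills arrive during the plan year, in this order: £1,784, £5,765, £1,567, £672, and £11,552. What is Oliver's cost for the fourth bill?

Claim 1 (£1,784): fully absorbed by the deductible. Member owes £1,784 (running OOP £1,784).
Claim 2 (£5,765): £966 finishes the deductible; £4,799 goes to coinsurance; coinsurance £4,799 × 30% = £1,439.70. Cost to member: £2,405.70. OOP to date £4,189.70.
Claim 3 (£1,567): 30% coinsurance on £1,567 = £470.10. Cost to member: £470.10. OOP to date £4,659.80.
Claim 4 (£672): deductible already satisfied, so member's share is 30% × £672 = £201.60. Cost to member: £201.60. OOP to date £4,861.40.

£201.60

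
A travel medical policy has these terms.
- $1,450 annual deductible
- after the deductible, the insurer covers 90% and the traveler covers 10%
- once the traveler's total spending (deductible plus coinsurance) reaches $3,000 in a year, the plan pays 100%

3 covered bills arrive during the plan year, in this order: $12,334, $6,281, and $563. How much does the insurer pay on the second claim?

$5,819.40

Claim 1 ($12,334): $1,450 to deductible, leaving $10,884; coinsurance $10,884 × 10% = $1,088.40. Traveler pays $2,538.40; OOP now $2,538.40. Plan pays $12,334 − $2,538.40 = $9,795.60.
Claim 2 ($6,281): deductible met; 10% of $6,281 = $628.10. Adding that to $2,538.40 gives $3,166.50, past the $3,000 cap; traveler pays only $3,000 − $2,538.40 = $461.60. Plan pays $6,281 − $461.60 = $5,819.40.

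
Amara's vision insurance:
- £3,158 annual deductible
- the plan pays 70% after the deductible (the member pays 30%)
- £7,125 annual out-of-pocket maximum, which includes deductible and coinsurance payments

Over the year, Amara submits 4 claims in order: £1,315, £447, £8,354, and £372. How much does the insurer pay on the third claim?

#1 (£1,315): all of it applies to the deductible. Member pays £1,315; OOP now £1,315. Insurer: £1,315 − £1,315 = £0.
#2 (£447): fully absorbed by the deductible. Member pays £447; OOP now £1,762. Insurer: £447 − £447 = £0.
#3 (£8,354): £1,396 finishes the deductible; £6,958 goes to coinsurance; member's 30% is £2,087.40. Member owes £3,483.40 (running OOP £5,245.40). Plan pays £8,354 − £3,483.40 = £4,870.60.

£4,870.60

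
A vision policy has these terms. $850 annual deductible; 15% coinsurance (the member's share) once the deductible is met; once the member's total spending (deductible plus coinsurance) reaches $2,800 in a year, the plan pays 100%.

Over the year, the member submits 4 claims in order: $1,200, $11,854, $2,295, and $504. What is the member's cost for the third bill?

$119.40

Bill 1, $1,200: $850 to deductible, leaving $350; 15% of $350 = $52.50. Member pays $902.50; OOP now $902.50.
Bill 2, $11,854: deductible met; 15% of $11,854 = $1,778.10. Member owes $1,778.10 (running OOP $2,680.60).
Bill 3, $2,295: 15% coinsurance on $2,295 = $344.25. OOP would hit $3,024.85 > $2,800, so the cap limits the member to $2,800 − $2,680.60 = $119.40.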